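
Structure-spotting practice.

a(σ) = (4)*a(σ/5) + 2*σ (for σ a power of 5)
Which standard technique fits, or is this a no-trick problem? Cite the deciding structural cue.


Best approach: the master substitution — the argument shrinks by the factor 5, so measure the index on a logarithmic scale and the recursion becomes a shift.


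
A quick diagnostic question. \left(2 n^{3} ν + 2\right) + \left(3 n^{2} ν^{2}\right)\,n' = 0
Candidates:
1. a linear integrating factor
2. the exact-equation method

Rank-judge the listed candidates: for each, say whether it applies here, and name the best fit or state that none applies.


Best approach: the exact-equation method — 2 n^{3} ν + 2 and 3 n^{2} ν^{2} pass the exactness check on the nose, so no integrating factor in ν or n is needed at all.
- a linear integrating factor — the unknown enters nonlinearly (through a power, a denominator, or a transcendental function), which the linear integrating-factor recipe cannot absorb as-is — any repair would come from a preliminary substitution, not the factor.
- the exact-equation method — yes — fits the structure here.


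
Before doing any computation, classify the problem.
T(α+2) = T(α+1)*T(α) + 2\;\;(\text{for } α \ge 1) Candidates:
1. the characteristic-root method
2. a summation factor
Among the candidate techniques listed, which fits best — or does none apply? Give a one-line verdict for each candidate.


Diagnosis: no special technique — once the recursion is nonlinear, characteristic roots, master substitutions, and summation factors are all off the table.
- the characteristic-root method: nonlinearity rules out exponential-mode superposition from the start.
- a summation factor — no summation factor applies — the rule is not linear in the sequence values.


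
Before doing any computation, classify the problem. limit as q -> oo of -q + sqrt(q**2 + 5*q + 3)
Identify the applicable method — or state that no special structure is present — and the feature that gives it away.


Technique: conjugate multiplication — the difference sqrt(q**2 + 5*q + 3) - q is an ∞ − ∞ stalemate; its conjugate partner breaks the tie.


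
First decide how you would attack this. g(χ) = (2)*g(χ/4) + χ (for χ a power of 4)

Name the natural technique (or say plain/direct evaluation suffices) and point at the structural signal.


Method: the master substitution — treat m = log base 4 of χ as the new clock: one recursion step advances m by one while χ scales by 4.


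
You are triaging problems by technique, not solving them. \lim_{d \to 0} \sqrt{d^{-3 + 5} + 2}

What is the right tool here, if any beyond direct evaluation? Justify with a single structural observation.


Diagnosis: no special technique — the expression is continuous at 0 — substitute and evaluate; no indeterminate form appears.


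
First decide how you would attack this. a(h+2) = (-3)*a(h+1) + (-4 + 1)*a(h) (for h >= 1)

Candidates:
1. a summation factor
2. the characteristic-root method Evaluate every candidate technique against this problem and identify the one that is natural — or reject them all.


Technique: the characteristic-root method — every coefficient is a fixed number and the forcing is zero — substitute r^h and read off the root equation.
- a summation factor: a summation factor telescopes one-step recursions; this one carries higher-order memory.
- the characteristic-root method — a fit — the right tool for this form.


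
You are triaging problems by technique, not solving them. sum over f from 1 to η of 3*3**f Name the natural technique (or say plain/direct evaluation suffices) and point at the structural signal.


Best approach: the geometric series formula — each term is 3 times the previous one, so the geometric-series formula applies directly.


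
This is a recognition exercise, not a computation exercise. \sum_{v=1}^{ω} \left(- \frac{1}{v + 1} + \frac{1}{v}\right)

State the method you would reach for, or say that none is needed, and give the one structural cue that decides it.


Method: telescoping — difference-of-shifts structure (each term adds \frac{1}{v}, then subtracts its one-index-advanced value, which the following term adds back) leaves only the first and last pieces standing.


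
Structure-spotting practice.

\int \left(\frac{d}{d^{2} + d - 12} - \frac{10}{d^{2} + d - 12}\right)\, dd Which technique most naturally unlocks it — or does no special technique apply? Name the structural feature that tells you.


Diagnosis: partial fractions — a proper rational integrand whose denominator splits into simpler factors — decompose into partial fractions first.


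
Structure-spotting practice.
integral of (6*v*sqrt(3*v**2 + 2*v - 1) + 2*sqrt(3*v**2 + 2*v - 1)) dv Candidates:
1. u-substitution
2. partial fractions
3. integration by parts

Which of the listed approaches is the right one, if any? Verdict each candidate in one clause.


Diagnosis: u-substitution — collected, the integrand has one factor that is, up to a constant, the derivative of an inner expression the rest depends on — substitute for that inner expression.
- u-substitution: yes, a natural case for it.
- partial fractions: there is no rational-function structure to decompose.
- integration by parts: a polynomial factor is present, but its partner is not an exp, sine, or cosine of a degree-1 argument, nor a logarithm.


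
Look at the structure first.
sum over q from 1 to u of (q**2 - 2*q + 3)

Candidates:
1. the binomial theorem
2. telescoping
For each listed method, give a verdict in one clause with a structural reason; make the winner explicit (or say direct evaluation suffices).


Best approach: no special technique — Faulhaber territory: sum each constant-multiple power of q with its closed-form formula, no trick required.
- the binomial theorem — there is no sum-raised-to-a-power identity hiding in these terms.
- telescoping: computed from the summand as displayed, the partial sums build up without the pairwise collapse telescoping exploits.


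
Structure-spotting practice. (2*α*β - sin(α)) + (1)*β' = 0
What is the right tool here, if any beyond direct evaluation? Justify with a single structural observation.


Method: a linear integrating factor — β appears only to the first power with coefficient 2*α — the classic integrating-factor setup.


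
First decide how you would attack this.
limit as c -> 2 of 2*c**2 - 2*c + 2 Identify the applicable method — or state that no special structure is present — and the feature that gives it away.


Diagnosis: no special technique — no vanishing denominator and no indeterminate clash at the point — evaluation is immediate.


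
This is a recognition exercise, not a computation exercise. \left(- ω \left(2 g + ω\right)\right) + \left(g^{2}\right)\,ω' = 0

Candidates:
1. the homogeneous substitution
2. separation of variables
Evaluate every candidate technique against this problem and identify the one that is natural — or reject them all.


Verdict: the homogeneous substitution — the slope is degree-zero homogeneous: the ratio substitution v = ω/g collapses it. A Bernoulli substitution is a fair alternative on this equation directly; the homogeneous reading takes it as given.
- the homogeneous substitution — applicable, and directly so.
- separation of variables: no algebra isolates the independent variable on one side and the unknown on the other.


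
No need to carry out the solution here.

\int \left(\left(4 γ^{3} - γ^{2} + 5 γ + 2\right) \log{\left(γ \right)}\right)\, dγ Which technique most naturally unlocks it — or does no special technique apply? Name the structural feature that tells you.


Technique: integration by parts — \log{\left(γ \right)} is the classic u in parts — its derivative is a plain reciprocal while 4 γ^{3} - γ^{2} + 5 γ + 2 absorbs the dv role.


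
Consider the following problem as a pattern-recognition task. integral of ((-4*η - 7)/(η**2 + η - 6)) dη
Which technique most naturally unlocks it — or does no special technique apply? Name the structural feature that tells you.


Best approach: partial fractions — a proper rational integrand over the factorable η**2 + η - 6: partial fractions reduce it to elementary pieces.


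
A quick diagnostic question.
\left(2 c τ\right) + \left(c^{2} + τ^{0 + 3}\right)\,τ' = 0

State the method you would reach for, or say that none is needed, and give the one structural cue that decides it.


Method: the exact-equation method — because the two cross partials coincide, the form is conservative as written — recover its potential in (c, τ).


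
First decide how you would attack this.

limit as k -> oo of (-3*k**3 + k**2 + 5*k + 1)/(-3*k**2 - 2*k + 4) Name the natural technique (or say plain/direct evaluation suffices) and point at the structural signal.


Technique: dominant-term comparison — growth-rate triage: the leading powers of k decide the limit, everything else is noise. Differentiating the expression as a single quotient would eventually settle it as well; matching dominant growth settles it immediately.


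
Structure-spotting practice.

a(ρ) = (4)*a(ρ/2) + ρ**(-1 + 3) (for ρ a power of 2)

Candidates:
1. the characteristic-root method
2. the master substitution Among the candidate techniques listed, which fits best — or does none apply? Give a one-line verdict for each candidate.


Method: the master substitution — the argument shrinks by the factor 2, so measure the index on a logarithmic scale and the recursion becomes a shift.
- the characteristic-root method: a divided-index call is not the fixed-shift linear shape that characteristic roots solve.
- the master substitution: yes, a natural case for it.


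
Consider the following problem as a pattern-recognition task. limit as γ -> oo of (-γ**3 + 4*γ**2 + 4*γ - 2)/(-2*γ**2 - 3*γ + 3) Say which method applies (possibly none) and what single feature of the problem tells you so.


Verdict: dominant-term comparison — growth-rate triage: the leading powers of γ decide the limit, everything else is noise. l'Hôpital's at-infinity variant applies to the expression viewed as a single quotient; the leading-term comparison is the direct route.


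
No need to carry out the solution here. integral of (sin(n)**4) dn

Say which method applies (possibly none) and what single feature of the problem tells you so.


Verdict: a trigonometric identity — sin(n)**4 carries an even exponent — trade it for double-angle cosines before integrating.


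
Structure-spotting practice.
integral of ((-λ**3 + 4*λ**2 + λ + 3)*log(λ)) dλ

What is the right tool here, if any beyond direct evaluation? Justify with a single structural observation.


Method: integration by parts — the presence of log(λ) against a polynomial factor is the standard differentiate-the-log setup.


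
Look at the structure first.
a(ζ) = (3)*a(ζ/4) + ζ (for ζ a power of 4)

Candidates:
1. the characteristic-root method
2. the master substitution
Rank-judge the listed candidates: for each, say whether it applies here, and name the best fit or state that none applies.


Technique: the master substitution — the recursive call is at index ζ/4 rather than a shift, a divide-and-conquer shape — substituting ζ = 4^m linearizes it.
- the characteristic-root method: the recursion divides its index rather than shifting it — outside the constant-shift family the root method covers.
- the master substitution: yes — fits the structure here.


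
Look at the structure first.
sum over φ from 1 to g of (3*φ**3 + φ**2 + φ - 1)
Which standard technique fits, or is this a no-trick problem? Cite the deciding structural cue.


Method: no special technique — constant-multiple powers of φ with no cancellation partners and no common ratio — use the standard power-sum formulas.


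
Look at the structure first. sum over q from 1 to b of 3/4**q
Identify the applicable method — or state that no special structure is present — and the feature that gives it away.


Verdict: the geometric series formula — consecutive terms stand in a fixed index-free ratio — the geometric sum formula closes it.


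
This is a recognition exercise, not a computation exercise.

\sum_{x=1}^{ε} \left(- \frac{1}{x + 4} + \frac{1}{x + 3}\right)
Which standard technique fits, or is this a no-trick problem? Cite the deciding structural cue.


Best approach: telescoping — this sum is a zipper: each term contributes \frac{1}{x + 3} and removes the next index's value, which the following term puts back, closing term by term.


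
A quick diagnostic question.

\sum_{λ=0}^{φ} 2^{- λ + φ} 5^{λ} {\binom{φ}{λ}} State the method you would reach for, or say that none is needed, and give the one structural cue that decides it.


Method: the binomial theorem — binomial coefficients against complementary powers of 5 and 2: recognize the binomial expansion and resum.


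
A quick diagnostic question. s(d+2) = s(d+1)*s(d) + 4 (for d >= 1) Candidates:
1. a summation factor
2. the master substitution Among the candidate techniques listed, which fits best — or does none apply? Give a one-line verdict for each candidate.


Verdict: no special technique — the unknown enters the rule nonlinearly, not as a weighted sum — no linear method is even well-posed.
- a summation factor — the recursion is nonlinear — outside the first-order linear family a summation factor addresses.
- the master substitution — the recursive argument is a shift of the index, not a fixed fraction of it.


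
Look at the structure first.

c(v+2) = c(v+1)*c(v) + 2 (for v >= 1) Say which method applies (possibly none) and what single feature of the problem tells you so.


Verdict: no special technique — the unknown sequence enters the update nonlinearly, so no linear method fits the recurrence as written — direct iteration remains.


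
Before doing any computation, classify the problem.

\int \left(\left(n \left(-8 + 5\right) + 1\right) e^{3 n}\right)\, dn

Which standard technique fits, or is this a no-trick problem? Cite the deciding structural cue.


Diagnosis: integration by parts — (n \left(-8 + 5\right) + 1) dies after finitely many derivatives while e^{3 n} cycles under integration — the tabular/parts setup.


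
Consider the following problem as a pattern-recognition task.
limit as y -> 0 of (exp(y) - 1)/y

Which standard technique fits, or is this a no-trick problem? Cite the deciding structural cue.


Verdict: l'Hôpital's rule (0/0) — plug in 0: top and bottom both hit zero, so differentiate each and retry. One could equally expand both pieces locally and compare leading terms; the rule does that in one stroke.


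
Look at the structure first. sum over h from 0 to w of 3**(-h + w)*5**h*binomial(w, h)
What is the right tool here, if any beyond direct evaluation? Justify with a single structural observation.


Diagnosis: the binomial theorem — binomial coefficients against complementary powers of 5 and 3: recognize the binomial expansion and resum.


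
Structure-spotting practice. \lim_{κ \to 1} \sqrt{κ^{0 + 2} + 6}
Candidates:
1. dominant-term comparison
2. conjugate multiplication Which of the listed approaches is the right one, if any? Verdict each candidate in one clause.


Verdict: no special technique — the function is continuous at 1; evaluation is itself the limit, no machinery required.
- dominant-term comparison — leading-power comparison does not apply to this form.
- conjugate multiplication — no difference of divergent radicals appears, so rationalizing has nothing to cancel.


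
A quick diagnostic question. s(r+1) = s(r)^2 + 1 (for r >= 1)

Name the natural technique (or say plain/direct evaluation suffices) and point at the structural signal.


Method: no special technique — the unknown sequence enters the update nonlinearly, so no linear method fits the recurrence as written — direct iteration remains.


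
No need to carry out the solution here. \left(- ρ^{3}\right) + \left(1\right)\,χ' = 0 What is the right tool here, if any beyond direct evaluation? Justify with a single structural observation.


Best approach: no special technique — solved for the derivative, χ never appears on the right — this is a direct integration in ρ, not a differential-equations problem at heart.


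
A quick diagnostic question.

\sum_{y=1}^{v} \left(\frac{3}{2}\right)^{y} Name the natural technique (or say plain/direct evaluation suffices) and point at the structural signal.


Verdict: the geometric series formula — the ratio of consecutive terms is the constant \frac{3}{2}, independent of the index — a geometric sum.


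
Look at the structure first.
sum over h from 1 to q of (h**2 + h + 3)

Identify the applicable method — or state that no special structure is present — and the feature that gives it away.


Technique: no special technique — the sum is polynomial through and through; closed forms for each power of h finish it directly.


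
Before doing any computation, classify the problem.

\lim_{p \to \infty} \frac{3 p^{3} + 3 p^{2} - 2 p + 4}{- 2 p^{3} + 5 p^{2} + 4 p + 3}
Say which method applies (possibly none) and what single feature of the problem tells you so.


Technique: dominant-term comparison — divide by the highest power of p present: lower-order terms vanish and the dominant ratio remains. As a single quotient, the ∞/∞ shape would yield to repeated differentiation as well — the growth comparison gets there in one look.


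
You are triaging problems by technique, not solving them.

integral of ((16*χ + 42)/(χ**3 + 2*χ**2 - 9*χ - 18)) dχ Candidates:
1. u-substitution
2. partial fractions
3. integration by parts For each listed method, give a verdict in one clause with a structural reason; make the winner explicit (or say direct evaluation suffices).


Verdict: partial fractions — rational integrand, reducible denominator χ**3 + 2*χ**2 - 9*χ - 18: decompose first, integrate second.
- u-substitution: no subexpression of the integrand pairs with its own derivative as a factor — individual terms may offer their own substitutions, but any change of variable covering the whole integral would have to be constructed from outside the expression.
- partial fractions — a fit — the right tool for this form.
- integration by parts: there is no nonconstant-polynomial-times-kernel split with an exp, sine, cosine (degree-1 argument), or logarithm partner.


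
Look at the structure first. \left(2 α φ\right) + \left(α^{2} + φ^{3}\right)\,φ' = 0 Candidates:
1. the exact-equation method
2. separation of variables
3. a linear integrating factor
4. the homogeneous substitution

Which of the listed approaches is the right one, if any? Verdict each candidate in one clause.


Method: the exact-equation method — the compatibility test passes: the φ-derivative of 2 α φ matches the α-derivative of α^{2} + φ^{3}, so integrate a potential.
- the exact-equation method — yes — fits the structure here.
- separation of variables: the two dependences are entangled, not a clean product of one-variable pieces.
- a linear integrating factor: the unknown enters nonlinearly (through a power, a denominator, or a transcendental function), which the linear integrating-factor recipe cannot absorb as-is — any repair would come from a preliminary substitution, not the factor.
- the homogeneous substitution: the slope does not depend on the ratio of the variables alone.


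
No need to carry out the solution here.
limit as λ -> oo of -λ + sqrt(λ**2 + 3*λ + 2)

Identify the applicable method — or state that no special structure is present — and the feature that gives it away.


Verdict: conjugate multiplication — sqrt(λ**2 + 3*λ + 2) and λ both blow up, but their difference is tame once the conjugate rationalizes it.


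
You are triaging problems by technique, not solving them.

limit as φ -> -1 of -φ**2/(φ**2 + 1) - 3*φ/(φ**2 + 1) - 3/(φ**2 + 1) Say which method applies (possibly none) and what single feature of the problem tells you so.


Best approach: no special technique — no denominator vanishes and nothing blows up at -1: direct substitution is the whole computation.


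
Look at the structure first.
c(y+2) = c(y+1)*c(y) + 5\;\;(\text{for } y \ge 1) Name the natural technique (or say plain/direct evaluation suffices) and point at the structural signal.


Method: no special technique — the unknown sequence enters the update nonlinearly, so no linear method fits the recurrence as written — direct iteration remains.


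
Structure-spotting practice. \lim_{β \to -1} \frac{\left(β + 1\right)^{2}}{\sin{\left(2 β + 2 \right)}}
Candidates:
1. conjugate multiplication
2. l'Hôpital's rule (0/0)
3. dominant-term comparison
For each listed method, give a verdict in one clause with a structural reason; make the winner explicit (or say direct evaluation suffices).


Verdict: l'Hôpital's rule (0/0) — numerator and denominator both vanish at -1 — a genuine 0/0 form, which is exactly when l'Hôpital applies. The standard small-argument limits would also carry it; the rule is the systematic route.
- conjugate multiplication: no divergent radical difference is present for a conjugate pair to cancel.
- l'Hôpital's rule (0/0) — yes — fits the structure here.
- dominant-term comparison — this limit is not decided by comparing polynomial growth at infinity.


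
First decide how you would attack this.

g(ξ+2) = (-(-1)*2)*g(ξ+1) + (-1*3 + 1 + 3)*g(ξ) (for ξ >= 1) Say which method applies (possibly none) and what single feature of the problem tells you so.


Method: the characteristic-root method — constant coefficients and linearity mean the ansatz r^ξ reduces it to solving the characteristic polynomial.


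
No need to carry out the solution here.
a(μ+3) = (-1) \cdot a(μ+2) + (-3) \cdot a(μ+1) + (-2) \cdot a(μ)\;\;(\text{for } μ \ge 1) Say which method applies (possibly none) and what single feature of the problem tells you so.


Method: the characteristic-root method — the recurrence is linear and homogeneous with constant coefficients, so the ansatz r^μ turns it into a polynomial equation for r.


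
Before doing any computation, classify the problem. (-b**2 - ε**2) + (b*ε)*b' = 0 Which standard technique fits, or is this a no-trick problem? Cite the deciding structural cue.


Best approach: the homogeneous substitution — the slope's numerator and denominator have matching total degree, so it depends only on b/ε and the ratio substitution collapses it. A Bernoulli rewrite works here as the equation stands — the homogeneous substitution is the more immediate reading.


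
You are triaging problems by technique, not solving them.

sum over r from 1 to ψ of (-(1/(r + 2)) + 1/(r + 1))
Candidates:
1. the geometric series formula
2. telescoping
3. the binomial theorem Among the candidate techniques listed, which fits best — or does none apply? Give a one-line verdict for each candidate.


Diagnosis: telescoping — spot the paired structure — each term adds 1/(r + 1) and subtracts its successor value, which the next term restores: the definition of a telescoping chain.
- the geometric series formula — the term-to-term ratio changes with the index, so the geometric formula cannot close it.
- telescoping — applicable, and directly so.
- the binomial theorem — there is no pair of bases whose matched powers would reassemble into a single binomial power.


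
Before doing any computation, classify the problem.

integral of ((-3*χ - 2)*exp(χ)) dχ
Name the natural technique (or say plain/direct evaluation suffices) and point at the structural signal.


Technique: integration by parts — the integrand splits as -3*χ - 2 times exp(χ) — repeatedly differentiating the polynomial part kills it, which is the parts ladder.


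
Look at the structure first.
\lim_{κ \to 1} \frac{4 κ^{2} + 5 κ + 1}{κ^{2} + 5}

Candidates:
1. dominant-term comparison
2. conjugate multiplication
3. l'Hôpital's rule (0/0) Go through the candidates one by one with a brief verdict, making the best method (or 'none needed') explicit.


Verdict: no special technique — no zero denominators, no indeterminate clash at 1 — substitute and read off the value.
- dominant-term comparison: this is not a rational comparison of growth rates at infinity.
- conjugate multiplication: the conjugate move applies to radical differences, which this is not.
- l'Hôpital's rule (0/0): substituting the point produces a determinate value, not a 0 over 0 clash.


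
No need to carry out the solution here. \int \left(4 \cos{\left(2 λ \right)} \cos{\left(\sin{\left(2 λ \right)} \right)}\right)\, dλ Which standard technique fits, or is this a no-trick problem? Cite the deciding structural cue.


Diagnosis: u-substitution — read it as f(\sin{\left(2 λ \right)}) times a constant multiple of d(\sin{\left(2 λ \right)}): one substitution, u = \sin{\left(2 λ \right)}, finishes it.


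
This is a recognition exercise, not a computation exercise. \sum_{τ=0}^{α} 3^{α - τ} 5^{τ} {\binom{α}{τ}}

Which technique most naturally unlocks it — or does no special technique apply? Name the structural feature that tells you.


Verdict: the binomial theorem — binomial coefficients against complementary powers of 5 and 3: recognize the binomial expansion and resum.


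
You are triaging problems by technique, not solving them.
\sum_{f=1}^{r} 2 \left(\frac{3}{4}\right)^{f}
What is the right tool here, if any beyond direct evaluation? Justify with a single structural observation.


Verdict: the geometric series formula — check a ratio of consecutive terms: it is \frac{3}{4}, independent of the index, so the geometric formula closes the sum.


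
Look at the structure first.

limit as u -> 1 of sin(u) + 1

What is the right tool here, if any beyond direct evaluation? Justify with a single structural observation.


Technique: no special technique — the expression is continuous at 1 — substitute and evaluate; no indeterminate form appears.


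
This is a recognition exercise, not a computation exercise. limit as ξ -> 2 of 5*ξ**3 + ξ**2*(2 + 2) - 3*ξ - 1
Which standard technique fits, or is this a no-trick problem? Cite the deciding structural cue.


Verdict: no special technique — the expression is continuous at 2 — substitute and evaluate; no indeterminate form appears.


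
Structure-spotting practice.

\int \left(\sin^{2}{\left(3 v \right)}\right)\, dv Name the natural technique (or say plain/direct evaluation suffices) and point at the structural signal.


Method: a trigonometric identity — the even exponent on \sin^{2}{\left(3 v \right)} signals one move: rewrite via cos of the doubled angle.


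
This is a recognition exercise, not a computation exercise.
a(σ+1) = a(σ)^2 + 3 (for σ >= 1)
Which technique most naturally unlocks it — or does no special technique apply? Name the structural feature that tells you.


Method: no special technique — the unknown enters the rule nonlinearly, not as a weighted sum — no linear method is even well-posed.


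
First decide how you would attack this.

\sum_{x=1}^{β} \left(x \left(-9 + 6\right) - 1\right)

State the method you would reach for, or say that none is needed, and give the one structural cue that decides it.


Diagnosis: no special technique — the summand is a plain polynomial in x (expanding first if it arrives factored); standard power-sum formulas evaluate it term by term.


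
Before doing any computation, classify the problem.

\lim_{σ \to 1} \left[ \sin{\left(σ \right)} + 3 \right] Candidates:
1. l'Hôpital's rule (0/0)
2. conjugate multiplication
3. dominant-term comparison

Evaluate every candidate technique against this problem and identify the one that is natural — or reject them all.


Verdict: no special technique — the function is continuous at 1; evaluation is itself the limit, no machinery required.
- l'Hôpital's rule (0/0): substituting the point produces a determinate value, not a 0 over 0 clash.
- conjugate multiplication: no difference of divergent radicals appears, so rationalizing has nothing to cancel.
- dominant-term comparison — no dominant-degree comparison decides it.


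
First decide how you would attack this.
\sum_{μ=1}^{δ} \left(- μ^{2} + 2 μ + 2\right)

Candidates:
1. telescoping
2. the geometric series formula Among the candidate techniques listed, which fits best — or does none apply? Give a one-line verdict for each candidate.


Diagnosis: no special technique — no ratio, no shift structure, no binomial pattern: sum the constant-multiple powers of μ with known formulas.
- telescoping: as presented, consecutive terms share no shifted copy to cancel against — no rewrite is on display to change that.
- the geometric series formula — no single multiplier carries one term to the next throughout the sum.


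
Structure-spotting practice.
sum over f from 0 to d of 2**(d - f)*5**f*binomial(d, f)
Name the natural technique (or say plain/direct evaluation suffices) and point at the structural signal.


Technique: the binomial theorem — terms weighting binomial(d, f) against matched powers of 5 and 2 reassemble into (5 + 2)^d by the binomial theorem.


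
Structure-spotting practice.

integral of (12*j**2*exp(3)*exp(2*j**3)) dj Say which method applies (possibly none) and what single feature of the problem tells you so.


Technique: u-substitution — collected, the integrand has one factor that is, up to a constant, the derivative of an inner expression the rest depends on — substitute for that inner expression.


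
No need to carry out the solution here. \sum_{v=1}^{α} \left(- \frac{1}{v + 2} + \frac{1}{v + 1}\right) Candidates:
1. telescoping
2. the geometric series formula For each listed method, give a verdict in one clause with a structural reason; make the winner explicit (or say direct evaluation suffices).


Method: telescoping — a difference of consecutive values of one function (\frac{1}{v + 1} at one index and the next) — telescoping by construction.
- telescoping — applies; the problem has the shape this method handles.
- the geometric series formula: consecutive terms are not related by a fixed multiplier.


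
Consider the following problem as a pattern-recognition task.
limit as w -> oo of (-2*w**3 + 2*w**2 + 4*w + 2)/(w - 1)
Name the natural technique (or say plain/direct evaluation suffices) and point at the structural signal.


Diagnosis: dominant-term comparison — at large w only the top-degree terms survive; compare the leading terms and the limit falls out. l'Hôpital's at-infinity variant applies to the expression viewed as a single quotient; the leading-term comparison is the direct route.


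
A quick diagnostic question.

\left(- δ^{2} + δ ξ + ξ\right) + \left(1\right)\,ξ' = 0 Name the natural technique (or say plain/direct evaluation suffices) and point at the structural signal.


Best approach: a linear integrating factor — the unknown enters only to the first power against a nonzero forcing term — the integrating-factor template applies directly.


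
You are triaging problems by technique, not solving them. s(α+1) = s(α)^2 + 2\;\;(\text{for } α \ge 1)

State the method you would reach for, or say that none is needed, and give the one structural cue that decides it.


Diagnosis: no special technique — once the recursion is nonlinear, characteristic roots, master substitutions, and summation factors are all off the table.


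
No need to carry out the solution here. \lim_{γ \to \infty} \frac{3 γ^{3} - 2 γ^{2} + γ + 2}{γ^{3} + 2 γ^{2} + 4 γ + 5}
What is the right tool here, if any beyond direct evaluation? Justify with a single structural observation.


Verdict: dominant-term comparison — at large γ only the top-degree terms survive; compare the leading terms and the limit falls out. Differentiating the expression as a single quotient would eventually settle it as well; matching dominant growth settles it immediately.


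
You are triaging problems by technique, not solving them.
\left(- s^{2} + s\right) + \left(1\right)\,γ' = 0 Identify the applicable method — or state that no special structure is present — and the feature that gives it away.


Verdict: no special technique — the slope is a pure function of s; integrate both sides and be done.


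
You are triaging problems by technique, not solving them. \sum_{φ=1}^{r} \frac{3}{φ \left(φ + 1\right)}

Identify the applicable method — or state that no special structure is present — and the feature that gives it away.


Diagnosis: telescoping — rewrite \frac{3}{φ \left(φ + 1\right)} as simple fractions and successive terms eat each other — only the edges survive.


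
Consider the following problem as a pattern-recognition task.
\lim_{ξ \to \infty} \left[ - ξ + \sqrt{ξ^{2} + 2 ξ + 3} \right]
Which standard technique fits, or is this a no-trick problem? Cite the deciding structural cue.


Method: conjugate multiplication — the ∞ − ∞ radical form is the exact trigger for the conjugate maneuver.


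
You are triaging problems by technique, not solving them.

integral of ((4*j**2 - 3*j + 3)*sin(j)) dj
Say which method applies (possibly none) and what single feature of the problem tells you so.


Technique: integration by parts — the integrand splits as 4*j**2 - 3*j + 3 times sin(j) — repeatedly differentiating the polynomial part kills it, which is the parts ladder.


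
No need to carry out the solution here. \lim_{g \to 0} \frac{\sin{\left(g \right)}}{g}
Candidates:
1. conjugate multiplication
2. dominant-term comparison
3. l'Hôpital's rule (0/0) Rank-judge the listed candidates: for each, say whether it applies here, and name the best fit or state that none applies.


Verdict: l'Hôpital's rule (0/0) — both numerator and denominator vanish at 0: the genuine 0/0 indeterminate that l'Hôpital exists for. The standard small-argument limits would also carry it; the rule is the systematic route.
- conjugate multiplication: no divergent radical difference is present for a conjugate pair to cancel.
- dominant-term comparison — this limit is not decided by comparing polynomial growth at infinity.
- l'Hôpital's rule (0/0): applies; the problem has the shape this method handles.


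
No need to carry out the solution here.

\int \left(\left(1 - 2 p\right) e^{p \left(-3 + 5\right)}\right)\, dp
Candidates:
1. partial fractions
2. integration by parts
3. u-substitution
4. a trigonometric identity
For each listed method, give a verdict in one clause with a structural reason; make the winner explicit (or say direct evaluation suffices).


Method: integration by parts — 1 - 2 p dies after finitely many derivatives while e^{p \left(-3 + 5\right)} cycles under integration — the tabular/parts setup.
- partial fractions: the expression is not a ratio of polynomials that decomposes further.
- integration by parts: applicable, and directly so.
- u-substitution: no subexpression of the integrand serves as a whole-integral substitution inner — individual terms may offer their own, but none carries its derivative as a factor of the full integrand; a working change of variable would have to be constructed from outside the expression.
- a trigonometric identity: with no trigonometric functions present, identity rewriting has no target.


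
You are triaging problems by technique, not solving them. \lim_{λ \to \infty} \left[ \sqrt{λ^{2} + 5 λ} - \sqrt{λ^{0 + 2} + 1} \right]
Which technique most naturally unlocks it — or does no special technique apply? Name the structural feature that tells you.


Technique: conjugate multiplication — infinity minus infinity with a radical in play — multiply by the conjugate so the divergences of \sqrt{λ^{2} + 5 λ} and \sqrt{λ^{0 + 2} + 1} annihilate.


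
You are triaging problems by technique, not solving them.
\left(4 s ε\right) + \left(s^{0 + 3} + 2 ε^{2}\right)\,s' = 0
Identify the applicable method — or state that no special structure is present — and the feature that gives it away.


Method: the exact-equation method — because the two cross partials coincide, the form is conservative as written — recover its potential in (ε, s).


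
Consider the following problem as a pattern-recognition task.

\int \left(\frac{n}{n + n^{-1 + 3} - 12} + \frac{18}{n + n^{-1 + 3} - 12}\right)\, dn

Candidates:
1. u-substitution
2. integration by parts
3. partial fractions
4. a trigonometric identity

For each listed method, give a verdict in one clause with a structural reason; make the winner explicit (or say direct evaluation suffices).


Method: partial fractions — the bottom factors while the top stays lower-degree — split into simple fractions and integrate piece by piece.
- u-substitution: no subexpression of the integrand pairs with its own derivative as a factor — individual terms may offer their own substitutions, but any change of variable covering the whole integral would have to be constructed from outside the expression.
- integration by parts — the integrand does not split as a nonconstant polynomial times an exp, sine, cosine of a linear argument, or logarithm — no polynomial-kernel parts product to differentiate one side of.
- partial fractions — yes, a natural case for it.
- a trigonometric identity — with no trigonometric functions present, identity rewriting has no target.


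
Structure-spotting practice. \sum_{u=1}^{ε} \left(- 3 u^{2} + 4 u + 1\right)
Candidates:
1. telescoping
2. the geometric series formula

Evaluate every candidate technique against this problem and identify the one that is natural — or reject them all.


Method: no special technique — constant-multiple powers of u with no cancellation partners and no common ratio — use the standard power-sum formulas.
- telescoping: computed from the summand as displayed, the partial sums build up without the pairwise collapse telescoping exploits.
- the geometric series formula — there is no constant term-to-term ratio.


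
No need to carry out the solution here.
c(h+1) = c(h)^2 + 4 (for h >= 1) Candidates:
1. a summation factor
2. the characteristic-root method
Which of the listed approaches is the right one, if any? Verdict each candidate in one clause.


Method: no special technique — nonlinear feedback in the recursion rules out every root- or factor-based technique.
- a summation factor — no summation factor applies — the rule is not linear in the sequence values.
- the characteristic-root method: nonlinearity rules out exponential-mode superposition from the start.


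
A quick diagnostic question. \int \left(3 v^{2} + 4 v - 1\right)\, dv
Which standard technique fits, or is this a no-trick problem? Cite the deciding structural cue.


Technique: no special technique — nothing composite, nothing rational, nothing trigonometric — each constant-multiple power of v integrates by the power rule alone.


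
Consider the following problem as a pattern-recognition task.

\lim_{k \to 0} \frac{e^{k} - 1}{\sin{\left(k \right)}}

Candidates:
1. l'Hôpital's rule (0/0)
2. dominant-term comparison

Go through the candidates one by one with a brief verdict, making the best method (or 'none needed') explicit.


Method: l'Hôpital's rule (0/0) — plug in 0: top and bottom both hit zero, so differentiate each and retry. A local series expansion at the point resolves it as well; the rule is the packaged version of that step.
- l'Hôpital's rule (0/0) — a fit — the right tool for this form.
- dominant-term comparison — this is not a rational comparison of growth rates at infinity.


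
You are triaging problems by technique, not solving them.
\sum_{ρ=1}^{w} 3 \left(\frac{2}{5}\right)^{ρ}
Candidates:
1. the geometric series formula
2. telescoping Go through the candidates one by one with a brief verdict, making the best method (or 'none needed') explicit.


Best approach: the geometric series formula — the ratio of consecutive terms is the constant \frac{2}{5}, independent of the index — a geometric sum.
- the geometric series formula: applies; the problem has the shape this method handles.
- telescoping — in the displayed form, no term reappears at a neighboring index to cancel against.
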